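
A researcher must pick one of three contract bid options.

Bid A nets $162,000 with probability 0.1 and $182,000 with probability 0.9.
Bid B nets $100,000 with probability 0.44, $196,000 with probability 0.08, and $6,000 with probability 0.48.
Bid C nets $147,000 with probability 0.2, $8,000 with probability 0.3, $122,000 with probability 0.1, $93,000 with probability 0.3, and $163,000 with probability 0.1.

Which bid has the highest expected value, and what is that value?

Bid A = 0.1 × 162000 + 0.9 × 182000 = 16200 + 163800 = 180000
Bid B = 0.44 × 100000 + 0.08 × 196000 + 0.48 × 6000 = 44000 + 15680 + 2880 = 62560
Bid C = 0.2 × 147000 + 0.3 × 8000 + 0.1 × 122000 + 0.3 × 93000 + 0.1 × 163000 = 29400 + 2400 + 12200 + 27900 + 16300 = 88200

Bid A ($180,000)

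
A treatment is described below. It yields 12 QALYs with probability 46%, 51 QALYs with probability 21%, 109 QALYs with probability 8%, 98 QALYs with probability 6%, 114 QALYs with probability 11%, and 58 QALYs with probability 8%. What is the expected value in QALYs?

48.01 QALYs

EV = 0.46 × 12 + 0.21 × 51 + 0.08 × 109 + 0.06 × 98 + 0.11 × 114 + 0.08 × 58 = 5.52 + 10.71 + 8.72 + 5.88 + 12.54 + 4.64 = 48.01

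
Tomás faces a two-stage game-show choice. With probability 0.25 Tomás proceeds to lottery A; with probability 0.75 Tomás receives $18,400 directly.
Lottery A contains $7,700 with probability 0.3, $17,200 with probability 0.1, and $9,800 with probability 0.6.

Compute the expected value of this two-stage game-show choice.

EV(A) = 0.3 × 7700 + 0.1 × 17200 + 0.6 × 9800 = 2310 + 1720 + 5880 = 9910
Branch B: 18400 (certain)
Overall = 0.25 × 9910 + 0.75 × 18400 = 2477.5 + 13800 = 16277.5

$16,277.50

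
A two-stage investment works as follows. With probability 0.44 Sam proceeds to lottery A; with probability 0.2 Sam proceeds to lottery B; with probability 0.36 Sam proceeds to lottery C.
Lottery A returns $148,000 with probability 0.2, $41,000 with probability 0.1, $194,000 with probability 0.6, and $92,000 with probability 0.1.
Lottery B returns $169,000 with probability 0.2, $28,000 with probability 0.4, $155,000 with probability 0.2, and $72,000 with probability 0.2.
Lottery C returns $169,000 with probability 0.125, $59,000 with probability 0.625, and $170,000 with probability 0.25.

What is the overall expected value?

$124,352

EV(A) = 0.2 × 148000 + 0.1 × 41000 + 0.6 × 194000 + 0.1 × 92000 = 29600 + 4100 + 116400 + 9200 = 159300
EV(B) = 0.2 × 169000 + 0.4 × 28000 + 0.2 × 155000 + 0.2 × 72000 = 33800 + 11200 + 31000 + 14400 = 90400
EV(C) = 0.125 × 169000 + 0.625 × 59000 + 0.25 × 170000 = 21125 + 36875 + 42500 = 100500
Overall = 0.44 × 159300 + 0.2 × 90400 + 0.36 × 100500 = 70092 + 18080 + 36180 = 124352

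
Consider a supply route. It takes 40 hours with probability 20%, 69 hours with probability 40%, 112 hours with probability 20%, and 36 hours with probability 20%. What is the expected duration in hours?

EV = 0.2 × 40 + 0.4 × 69 + 0.2 × 112 + 0.2 × 36 = 8 + 27.6 + 22.4 + 7.2 = 65.2

65.2 hours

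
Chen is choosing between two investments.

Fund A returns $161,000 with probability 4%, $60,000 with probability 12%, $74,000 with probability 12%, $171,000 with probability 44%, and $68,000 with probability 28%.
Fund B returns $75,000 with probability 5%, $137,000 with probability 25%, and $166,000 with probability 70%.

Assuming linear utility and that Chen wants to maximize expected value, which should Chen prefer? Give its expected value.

Fund B ($154,200)

Fund A = 0.04 × 161000 + 0.12 × 60000 + 0.12 × 74000 + 0.44 × 171000 + 0.28 × 68000 = 6440 + 7200 + 8880 + 75240 + 19040 = 116800
Fund B = 0.05 × 75000 + 0.25 × 137000 + 0.7 × 166000 = 3750 + 34250 + 116200 = 154200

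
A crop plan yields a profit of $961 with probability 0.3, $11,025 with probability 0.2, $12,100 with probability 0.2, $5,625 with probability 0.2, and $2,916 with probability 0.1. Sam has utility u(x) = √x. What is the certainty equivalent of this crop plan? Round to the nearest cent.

E[u] = 0.3·√961 + 0.2·√11025 + 0.2·√12100 + 0.2·√5625 + 0.1·√2916 = 0.3·31 + 0.2·105 + 0.2·110 + 0.2·75 + 0.1·54 = 72.7
CE = (72.7)² = 5285.29

$5,285.29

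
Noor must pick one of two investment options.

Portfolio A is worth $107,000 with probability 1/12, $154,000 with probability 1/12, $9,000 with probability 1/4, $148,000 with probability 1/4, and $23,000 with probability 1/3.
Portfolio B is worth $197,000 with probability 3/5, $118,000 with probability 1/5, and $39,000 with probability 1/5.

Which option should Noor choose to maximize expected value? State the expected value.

Portfolio B ($149,600)

Portfolio A = 1/12 × 107000 + 1/12 × 154000 + 1/4 × 9000 + 1/4 × 148000 + 1/3 × 23000 = 8916.6667 + 12833.3333 + 2250 + 37000 + 7666.6667 = 68666.6667
Portfolio B = 3/5 × 197000 + 1/5 × 118000 + 1/5 × 39000 = 118200 + 23600 + 7800 = 149600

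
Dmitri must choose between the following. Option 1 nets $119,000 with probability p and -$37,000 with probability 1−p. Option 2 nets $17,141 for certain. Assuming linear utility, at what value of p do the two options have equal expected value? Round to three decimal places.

p·119000 + (1−p)·(-37000) = 17141
156000p − 37000 = 17141
p = (17141 + 37000) / 156000

p = 0.347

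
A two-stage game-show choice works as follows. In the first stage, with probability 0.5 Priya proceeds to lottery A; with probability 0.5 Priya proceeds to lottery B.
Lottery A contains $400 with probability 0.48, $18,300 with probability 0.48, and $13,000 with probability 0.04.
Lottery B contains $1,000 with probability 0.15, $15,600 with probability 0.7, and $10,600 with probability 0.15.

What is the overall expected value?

$11,078

EV(A) = 0.48 × 400 + 0.48 × 18300 + 0.04 × 13000 = 192 + 8784 + 520 = 9496
EV(B) = 0.15 × 1000 + 0.7 × 15600 + 0.15 × 10600 = 150 + 10920 + 1590 = 12660
Overall = 0.5 × 9496 + 0.5 × 12660 = 4748 + 6330 = 11078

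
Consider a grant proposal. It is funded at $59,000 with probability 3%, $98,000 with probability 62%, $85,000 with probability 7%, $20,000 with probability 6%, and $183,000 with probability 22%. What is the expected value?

EV = 0.03 × 59000 + 0.62 × 98000 + 0.07 × 85000 + 0.06 × 20000 + 0.22 × 183000 = 1770 + 60760 + 5950 + 1200 + 40260 = 109940

$109,940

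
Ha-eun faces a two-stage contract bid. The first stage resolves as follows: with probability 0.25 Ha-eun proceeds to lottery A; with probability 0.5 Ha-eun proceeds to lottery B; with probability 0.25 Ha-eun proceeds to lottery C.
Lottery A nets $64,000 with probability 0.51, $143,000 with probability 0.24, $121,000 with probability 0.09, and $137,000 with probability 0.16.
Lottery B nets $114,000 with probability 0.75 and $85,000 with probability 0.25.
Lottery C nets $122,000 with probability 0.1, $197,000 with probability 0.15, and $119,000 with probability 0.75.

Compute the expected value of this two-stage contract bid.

$111,067.50

EV(A) = 0.51 × 64000 + 0.24 × 143000 + 0.09 × 121000 + 0.16 × 137000 = 32640 + 34320 + 10890 + 21920 = 99770
EV(B) = 0.75 × 114000 + 0.25 × 85000 = 85500 + 21250 = 106750
EV(C) = 0.1 × 122000 + 0.15 × 197000 + 0.75 × 119000 = 12200 + 29550 + 89250 = 131000
Overall = 0.25 × 99770 + 0.5 × 106750 + 0.25 × 131000 = 24942.5 + 53375 + 32750 = 111067.5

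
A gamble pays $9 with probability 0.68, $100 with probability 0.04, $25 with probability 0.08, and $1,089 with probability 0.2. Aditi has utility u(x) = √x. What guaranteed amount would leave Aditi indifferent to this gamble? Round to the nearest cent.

$89.11

E[u] = 0.68·√9 + 0.04·√100 + 0.08·√25 + 0.2·√1089 = 0.68·3 + 0.04·10 + 0.08·5 + 0.2·33 = 9.44
CE = (9.44)² = 89.1136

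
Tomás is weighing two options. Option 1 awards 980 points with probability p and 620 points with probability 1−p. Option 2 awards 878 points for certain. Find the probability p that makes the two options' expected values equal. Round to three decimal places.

p = 0.717

p·980 + (1−p)·620 = 878
360p + 620 = 878
p = (878 − 620) / 360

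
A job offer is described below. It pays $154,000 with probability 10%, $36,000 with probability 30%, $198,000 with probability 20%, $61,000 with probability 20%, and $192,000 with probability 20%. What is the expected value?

$116,400

EV = 0.1 × 154000 + 0.3 × 36000 + 0.2 × 198000 + 0.2 × 61000 + 0.2 × 192000 = 15400 + 10800 + 39600 + 12200 + 38400 = 116400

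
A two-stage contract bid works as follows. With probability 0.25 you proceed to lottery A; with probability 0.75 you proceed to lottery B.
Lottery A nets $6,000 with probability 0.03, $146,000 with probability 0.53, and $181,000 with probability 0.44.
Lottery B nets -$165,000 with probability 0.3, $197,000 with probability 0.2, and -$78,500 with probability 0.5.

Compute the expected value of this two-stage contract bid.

$2,287.50

EV(A) = 0.03 × 6000 + 0.53 × 146000 + 0.44 × 181000 = 180 + 77380 + 79640 = 157200
EV(B) = 0.3 × (-165000) + 0.2 × 197000 + 0.5 × (-78500) = -49500 + 39400 − 39250 = -49350
Overall = 0.25 × 157200 + 0.75 × (-49350) = 39300 − 37012.5 = 2287.5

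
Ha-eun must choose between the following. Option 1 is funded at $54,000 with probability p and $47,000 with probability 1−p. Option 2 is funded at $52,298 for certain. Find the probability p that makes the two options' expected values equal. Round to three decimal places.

p = 0.757

p·54000 + (1−p)·47000 = 52298
7000p + 47000 = 52298
p = (52298 − 47000) / 7000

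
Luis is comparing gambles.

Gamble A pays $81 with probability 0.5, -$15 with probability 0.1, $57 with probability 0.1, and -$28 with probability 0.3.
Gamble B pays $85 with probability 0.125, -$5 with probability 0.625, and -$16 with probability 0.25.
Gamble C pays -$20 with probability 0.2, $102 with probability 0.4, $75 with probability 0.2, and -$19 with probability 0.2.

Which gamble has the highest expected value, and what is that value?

Gamble C ($48)

Gamble A = 0.5 × 81 + 0.1 × (-15) + 0.1 × 57 + 0.3 × (-28) = 40.5 − 1.5 + 5.7 − 8.4 = 36.3
Gamble B = 0.125 × 85 + 0.625 × (-5) + 0.25 × (-16) = 10.625 − 3.125 − 4 = 3.5
Gamble C = 0.2 × (-20) + 0.4 × 102 + 0.2 × 75 + 0.2 × (-19) = -4 + 40.8 + 15 − 3.8 = 48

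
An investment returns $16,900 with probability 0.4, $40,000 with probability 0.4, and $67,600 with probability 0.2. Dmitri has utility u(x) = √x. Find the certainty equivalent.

E[u] = 0.4·√16900 + 0.4·√40000 + 0.2·√67600 = 0.4·130 + 0.4·200 + 0.2·260 = 184
CE = (184)² = 33856

$33,856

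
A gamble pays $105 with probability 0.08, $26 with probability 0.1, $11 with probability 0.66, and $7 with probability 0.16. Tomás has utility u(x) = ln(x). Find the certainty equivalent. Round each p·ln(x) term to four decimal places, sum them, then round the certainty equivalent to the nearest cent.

E[u] = 0.08·ln(105) + 0.1·ln(26) + 0.66·ln(11) + 0.16·ln(7) = 0.3723 + 0.3258 + 1.5826 + 0.3113 = 2.5920
CE = e^2.5920 ≈ 13.36

$13.36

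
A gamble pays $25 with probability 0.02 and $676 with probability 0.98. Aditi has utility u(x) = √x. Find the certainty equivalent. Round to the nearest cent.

E[u] = 0.02·√25 + 0.98·√676 = 0.02·5 + 0.98·26 = 25.58
CE = (25.58)² = 654.3364

$654.34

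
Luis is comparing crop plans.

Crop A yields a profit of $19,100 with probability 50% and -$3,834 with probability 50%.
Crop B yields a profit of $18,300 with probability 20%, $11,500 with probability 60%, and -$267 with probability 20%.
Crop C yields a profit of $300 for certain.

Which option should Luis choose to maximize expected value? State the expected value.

Crop A = 0.5 × 19100 + 0.5 × (-3834) = 9550 − 1917 = 7633
Crop B = 0.2 × 18300 + 0.6 × 11500 + 0.2 × (-267) = 3660 + 6900 − 53.4 = 10506.6
Crop C: 300 (certain)

Crop B ($10,506.60)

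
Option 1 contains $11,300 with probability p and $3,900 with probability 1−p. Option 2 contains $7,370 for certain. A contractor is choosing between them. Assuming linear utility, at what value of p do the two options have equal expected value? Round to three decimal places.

p = 0.469

p·11300 + (1−p)·3900 = 7370
7400p + 3900 = 7370
p = (7370 − 3900) / 7400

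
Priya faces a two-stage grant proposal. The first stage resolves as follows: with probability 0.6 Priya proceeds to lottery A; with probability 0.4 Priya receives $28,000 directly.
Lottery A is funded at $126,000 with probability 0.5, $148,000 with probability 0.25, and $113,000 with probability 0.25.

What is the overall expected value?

$88,150

EV(A) = 0.5 × 126000 + 0.25 × 148000 + 0.25 × 113000 = 63000 + 37000 + 28250 = 128250
Branch B: 28000 (certain)
Overall = 0.6 × 128250 + 0.4 × 28000 = 76950 + 11200 = 88150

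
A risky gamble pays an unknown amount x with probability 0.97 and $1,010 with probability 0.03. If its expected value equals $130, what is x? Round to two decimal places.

x = $102.78

0.97·x + 0.03·1010 = 130
0.97·x = 130 − 30.3 = 99.7
x = 99.7 / 0.97 = 102.7835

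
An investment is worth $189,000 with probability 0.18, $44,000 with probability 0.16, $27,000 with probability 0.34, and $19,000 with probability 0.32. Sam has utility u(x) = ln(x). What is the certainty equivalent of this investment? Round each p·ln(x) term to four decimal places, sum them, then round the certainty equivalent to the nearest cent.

E[u] = 0.18·ln(189000) + 0.16·ln(44000) + 0.34·ln(27000) + 0.32·ln(19000) = 2.1869 + 1.7107 + 3.4692 + 3.1527 = 10.5195
CE = e^10.5195 ≈ 37030.60

$37,030.60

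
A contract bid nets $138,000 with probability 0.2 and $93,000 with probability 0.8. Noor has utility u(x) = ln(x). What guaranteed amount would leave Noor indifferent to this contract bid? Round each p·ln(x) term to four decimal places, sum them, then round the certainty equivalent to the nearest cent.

$100,639.49

E[u] = 0.2·ln(138000) + 0.8·ln(93000) = 2.3670 + 9.1523 = 11.5193
CE = e^11.5193 ≈ 100639.49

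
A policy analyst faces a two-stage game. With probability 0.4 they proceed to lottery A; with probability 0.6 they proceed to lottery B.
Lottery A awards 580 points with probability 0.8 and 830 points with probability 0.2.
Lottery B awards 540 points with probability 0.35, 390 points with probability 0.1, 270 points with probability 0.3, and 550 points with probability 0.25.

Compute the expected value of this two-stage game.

EV(A) = 0.8 × 580 + 0.2 × 830 = 464 + 166 = 630
EV(B) = 0.35 × 540 + 0.1 × 390 + 0.3 × 270 + 0.25 × 550 = 189 + 39 + 81 + 137.5 = 446.5
Overall = 0.4 × 630 + 0.6 × 446.5 = 252 + 267.9 = 519.9

519.9 points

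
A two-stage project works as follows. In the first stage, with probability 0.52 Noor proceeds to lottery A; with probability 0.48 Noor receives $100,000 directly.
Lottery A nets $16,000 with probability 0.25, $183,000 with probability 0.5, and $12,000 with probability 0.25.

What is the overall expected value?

$99,220

EV(A) = 0.25 × 16000 + 0.5 × 183000 + 0.25 × 12000 = 4000 + 91500 + 3000 = 98500
Branch B: 100000 (certain)
Overall = 0.52 × 98500 + 0.48 × 100000 = 51220 + 48000 = 99220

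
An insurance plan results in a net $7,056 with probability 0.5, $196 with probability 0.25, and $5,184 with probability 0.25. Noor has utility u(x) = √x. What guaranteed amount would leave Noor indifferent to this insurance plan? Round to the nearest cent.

$4,032.25

E[u] = 0.5·√7056 + 0.25·√196 + 0.25·√5184 = 0.5·84 + 0.25·14 + 0.25·72 = 63.5
CE = (63.5)² = 4032.25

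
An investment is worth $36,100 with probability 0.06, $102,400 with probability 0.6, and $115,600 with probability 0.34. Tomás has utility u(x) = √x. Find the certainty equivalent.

E[u] = 0.06·√36100 + 0.6·√102400 + 0.34·√115600 = 0.06·190 + 0.6·320 + 0.34·340 = 319
CE = (319)² = 101761

$101,761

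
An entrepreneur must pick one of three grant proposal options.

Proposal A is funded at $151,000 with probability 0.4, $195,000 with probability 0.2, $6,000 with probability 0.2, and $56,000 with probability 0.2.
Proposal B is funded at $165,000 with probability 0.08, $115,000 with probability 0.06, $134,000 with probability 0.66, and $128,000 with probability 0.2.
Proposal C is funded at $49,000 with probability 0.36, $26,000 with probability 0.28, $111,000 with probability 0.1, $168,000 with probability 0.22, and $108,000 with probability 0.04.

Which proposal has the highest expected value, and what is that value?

Proposal A = 0.4 × 151000 + 0.2 × 195000 + 0.2 × 6000 + 0.2 × 56000 = 60400 + 39000 + 1200 + 11200 = 111800
Proposal B = 0.08 × 165000 + 0.06 × 115000 + 0.66 × 134000 + 0.2 × 128000 = 13200 + 6900 + 88440 + 25600 = 134140
Proposal C = 0.36 × 49000 + 0.28 × 26000 + 0.1 × 111000 + 0.22 × 168000 + 0.04 × 108000 = 17640 + 7280 + 11100 + 36960 + 4320 = 77300

Proposal B ($134,140)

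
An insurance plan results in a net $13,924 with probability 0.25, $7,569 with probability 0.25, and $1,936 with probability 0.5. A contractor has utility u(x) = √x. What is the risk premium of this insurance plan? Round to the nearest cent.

$975.69

E[u] = 0.25·√13924 + 0.25·√7569 + 0.5·√1936 = 0.25·118 + 0.25·87 + 0.5·44 = 73.25
CE = (73.25)² = 5365.5625
Risk premium = EV − CE = 6341.25 − 5365.5625 = 975.6875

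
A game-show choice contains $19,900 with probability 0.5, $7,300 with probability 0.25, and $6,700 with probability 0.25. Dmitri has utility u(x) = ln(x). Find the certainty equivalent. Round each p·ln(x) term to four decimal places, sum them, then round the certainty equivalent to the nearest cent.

E[u] = 0.5·ln(19900) + 0.25·ln(7300) + 0.25·ln(6700) = 4.9492 + 2.2239 + 2.2025 = 9.3756
CE = e^9.3756 ≈ 11796.99

$11,796.99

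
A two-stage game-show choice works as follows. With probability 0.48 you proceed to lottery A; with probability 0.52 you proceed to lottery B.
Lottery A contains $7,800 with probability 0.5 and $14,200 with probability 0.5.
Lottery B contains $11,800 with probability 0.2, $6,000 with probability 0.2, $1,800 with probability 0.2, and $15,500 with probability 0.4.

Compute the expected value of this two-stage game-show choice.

$10,542.40

EV(A) = 0.5 × 7800 + 0.5 × 14200 = 3900 + 7100 = 11000
EV(B) = 0.2 × 11800 + 0.2 × 6000 + 0.2 × 1800 + 0.4 × 15500 = 2360 + 1200 + 360 + 6200 = 10120
Overall = 0.48 × 11000 + 0.52 × 10120 = 5280 + 5262.4 = 10542.4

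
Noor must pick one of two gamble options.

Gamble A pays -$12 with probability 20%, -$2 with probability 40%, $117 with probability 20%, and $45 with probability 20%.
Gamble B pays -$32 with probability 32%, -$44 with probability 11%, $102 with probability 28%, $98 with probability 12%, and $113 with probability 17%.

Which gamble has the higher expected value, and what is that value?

Gamble B ($44.45)

Gamble A = 0.2 × (-12) + 0.4 × (-2) + 0.2 × 117 + 0.2 × 45 = -2.4 − 0.8 + 23.4 + 9 = 29.2
Gamble B = 0.32 × (-32) + 0.11 × (-44) + 0.28 × 102 + 0.12 × 98 + 0.17 × 113 = -10.24 − 4.84 + 28.56 + 11.76 + 19.21 = 44.45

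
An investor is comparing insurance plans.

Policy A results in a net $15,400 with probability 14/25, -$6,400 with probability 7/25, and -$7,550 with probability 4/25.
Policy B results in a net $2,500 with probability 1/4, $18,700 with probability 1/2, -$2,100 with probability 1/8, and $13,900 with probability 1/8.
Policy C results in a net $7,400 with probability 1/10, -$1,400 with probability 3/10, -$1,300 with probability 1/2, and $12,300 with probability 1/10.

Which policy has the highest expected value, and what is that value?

Policy B ($11,450)

Policy A = 14/25 × 15400 + 7/25 × (-6400) + 4/25 × (-7550) = 8624 − 1792 − 1208 = 5624
Policy B = 1/4 × 2500 + 1/2 × 18700 + 1/8 × (-2100) + 1/8 × 13900 = 625 + 9350 − 262.5 + 1737.5 = 11450
Policy C = 1/10 × 7400 + 3/10 × (-1400) + 1/2 × (-1300) + 1/10 × 12300 = 740 − 420 − 650 + 1230 = 900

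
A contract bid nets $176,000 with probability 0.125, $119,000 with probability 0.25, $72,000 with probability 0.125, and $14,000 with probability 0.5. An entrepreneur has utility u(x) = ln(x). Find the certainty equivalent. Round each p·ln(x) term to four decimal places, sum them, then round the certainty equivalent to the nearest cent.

$40,255.42

E[u] = 0.125·ln(176000) + 0.25·ln(119000) + 0.125·ln(72000) + 0.5·ln(14000) = 1.5098 + 2.9217 + 1.3981 + 4.7734 = 10.6030
CE = e^10.6030 ≈ 40255.42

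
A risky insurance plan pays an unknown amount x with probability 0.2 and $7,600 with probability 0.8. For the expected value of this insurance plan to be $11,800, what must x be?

0.2·x + 0.8·7600 = 11800
0.2·x = 11800 − 6080 = 5720
x = 5720 / 0.2 = 28600

x = $28,600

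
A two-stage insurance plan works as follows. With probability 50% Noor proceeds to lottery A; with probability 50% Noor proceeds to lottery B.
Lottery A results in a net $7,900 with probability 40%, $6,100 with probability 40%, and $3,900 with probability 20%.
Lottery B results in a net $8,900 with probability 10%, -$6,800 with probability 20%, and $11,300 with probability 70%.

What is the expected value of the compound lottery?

$6,910

EV(A) = 0.4 × 7900 + 0.4 × 6100 + 0.2 × 3900 = 3160 + 2440 + 780 = 6380
EV(B) = 0.1 × 8900 + 0.2 × (-6800) + 0.7 × 11300 = 890 − 1360 + 7910 = 7440
Overall = 0.5 × 6380 + 0.5 × 7440 = 3190 + 3720 = 6910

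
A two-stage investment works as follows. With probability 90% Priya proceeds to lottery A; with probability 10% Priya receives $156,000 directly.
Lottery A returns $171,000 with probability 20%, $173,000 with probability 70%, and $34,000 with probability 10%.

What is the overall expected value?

EV(A) = 0.2 × 171000 + 0.7 × 173000 + 0.1 × 34000 = 34200 + 121100 + 3400 = 158700
Branch B: 156000 (certain)
Overall = 0.9 × 158700 + 0.1 × 156000 = 142830 + 15600 = 158430

$158,430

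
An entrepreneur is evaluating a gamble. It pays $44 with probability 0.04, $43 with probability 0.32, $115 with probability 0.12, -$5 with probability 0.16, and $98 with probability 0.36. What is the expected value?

$63.80

EV = 0.04 × 44 + 0.32 × 43 + 0.12 × 115 + 0.16 × (-5) + 0.36 × 98 = 1.76 + 13.76 + 13.8 − 0.8 + 35.28 = 63.8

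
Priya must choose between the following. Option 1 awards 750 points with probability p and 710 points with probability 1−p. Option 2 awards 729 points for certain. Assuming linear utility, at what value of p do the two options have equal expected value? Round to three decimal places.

p = 0.475

p·750 + (1−p)·710 = 729
40p + 710 = 729
p = (729 − 710) / 40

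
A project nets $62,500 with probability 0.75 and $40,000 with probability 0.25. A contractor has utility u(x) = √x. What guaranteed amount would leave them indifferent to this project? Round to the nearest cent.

$56,406.25

E[u] = 0.75·√62500 + 0.25·√40000 = 0.75·250 + 0.25·200 = 237.5
CE = (237.5)² = 56406.25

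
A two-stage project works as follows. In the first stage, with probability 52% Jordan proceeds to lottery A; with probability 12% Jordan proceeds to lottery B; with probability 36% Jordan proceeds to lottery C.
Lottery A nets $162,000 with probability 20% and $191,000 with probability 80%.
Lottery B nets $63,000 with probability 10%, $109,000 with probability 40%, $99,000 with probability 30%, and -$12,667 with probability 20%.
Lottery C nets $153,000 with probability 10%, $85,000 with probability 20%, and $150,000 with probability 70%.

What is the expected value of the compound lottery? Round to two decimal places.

EV(A) = 0.2 × 162000 + 0.8 × 191000 = 32400 + 152800 = 185200
EV(B) = 0.1 × 63000 + 0.4 × 109000 + 0.3 × 99000 + 0.2 × (-12667) = 6300 + 43600 + 29700 − 2533.4 = 77066.6
EV(C) = 0.1 × 153000 + 0.2 × 85000 + 0.7 × 150000 = 15300 + 17000 + 105000 = 137300
Overall = 0.52 × 185200 + 0.12 × 77066.6 + 0.36 × 137300 = 96304 + 9247.992 + 49428 = 154979.992

$154,979.99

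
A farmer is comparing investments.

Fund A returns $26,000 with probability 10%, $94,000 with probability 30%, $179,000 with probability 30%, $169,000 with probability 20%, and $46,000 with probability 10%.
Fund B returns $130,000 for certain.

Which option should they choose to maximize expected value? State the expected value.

Fund A = 0.1 × 26000 + 0.3 × 94000 + 0.3 × 179000 + 0.2 × 169000 + 0.1 × 46000 = 2600 + 28200 + 53700 + 33800 + 4600 = 122900
Fund B: 130000 (certain)

Fund B ($130,000)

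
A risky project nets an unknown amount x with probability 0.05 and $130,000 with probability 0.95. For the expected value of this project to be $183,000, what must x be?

x = $1,190,000

0.05·x + 0.95·130000 = 183000
0.05·x = 183000 − 123500 = 59500
x = 59500 / 0.05 = 1190000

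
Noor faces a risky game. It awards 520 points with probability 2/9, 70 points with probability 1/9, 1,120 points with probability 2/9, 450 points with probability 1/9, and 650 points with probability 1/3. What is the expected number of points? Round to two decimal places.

638.89 points

EV = 2/9 × 520 + 1/9 × 70 + 2/9 × 1120 + 1/9 × 450 + 1/3 × 650 = 115.5556 + 7.7778 + 248.8889 + 50 + 216.6667 = 638.8889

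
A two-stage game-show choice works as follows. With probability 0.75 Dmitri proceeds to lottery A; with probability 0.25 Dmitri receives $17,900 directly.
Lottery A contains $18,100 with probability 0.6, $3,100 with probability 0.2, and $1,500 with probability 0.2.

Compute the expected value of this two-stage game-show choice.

EV(A) = 0.6 × 18100 + 0.2 × 3100 + 0.2 × 1500 = 10860 + 620 + 300 = 11780
Branch B: 17900 (certain)
Overall = 0.75 × 11780 + 0.25 × 17900 = 8835 + 4475 = 13310

$13,310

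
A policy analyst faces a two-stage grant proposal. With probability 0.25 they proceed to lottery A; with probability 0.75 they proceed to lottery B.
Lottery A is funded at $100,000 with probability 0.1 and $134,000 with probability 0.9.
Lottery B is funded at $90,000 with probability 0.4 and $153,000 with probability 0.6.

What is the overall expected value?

$128,500

EV(A) = 0.1 × 100000 + 0.9 × 134000 = 10000 + 120600 = 130600
EV(B) = 0.4 × 90000 + 0.6 × 153000 = 36000 + 91800 = 127800
Overall = 0.25 × 130600 + 0.75 × 127800 = 32650 + 95850 = 128500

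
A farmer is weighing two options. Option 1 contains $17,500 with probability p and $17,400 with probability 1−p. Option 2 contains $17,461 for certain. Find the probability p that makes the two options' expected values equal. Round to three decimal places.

p·17500 + (1−p)·17400 = 17461
100p + 17400 = 17461
p = (17461 − 17400) / 100

p = 0.610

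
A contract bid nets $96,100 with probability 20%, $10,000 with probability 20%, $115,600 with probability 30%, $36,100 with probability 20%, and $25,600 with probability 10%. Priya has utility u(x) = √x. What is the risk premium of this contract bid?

E[u] = 0.2·√96100 + 0.2·√10000 + 0.3·√115600 + 0.2·√36100 + 0.1·√25600 = 0.2·310 + 0.2·100 + 0.3·340 + 0.2·190 + 0.1·160 = 238
CE = (238)² = 56644
Risk premium = EV − CE = 65680 − 56644 = 9036

$9,036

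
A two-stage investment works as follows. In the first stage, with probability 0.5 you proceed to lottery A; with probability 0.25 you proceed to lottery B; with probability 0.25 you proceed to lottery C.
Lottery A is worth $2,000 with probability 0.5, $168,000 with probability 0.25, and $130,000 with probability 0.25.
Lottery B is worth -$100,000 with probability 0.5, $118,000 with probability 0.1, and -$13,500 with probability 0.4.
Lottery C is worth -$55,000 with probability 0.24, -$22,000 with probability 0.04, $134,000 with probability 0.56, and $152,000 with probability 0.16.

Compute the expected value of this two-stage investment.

$48,170

EV(A) = 0.5 × 2000 + 0.25 × 168000 + 0.25 × 130000 = 1000 + 42000 + 32500 = 75500
EV(B) = 0.5 × (-100000) + 0.1 × 118000 + 0.4 × (-13500) = -50000 + 11800 − 5400 = -43600
EV(C) = 0.24 × (-55000) + 0.04 × (-22000) + 0.56 × 134000 + 0.16 × 152000 = -13200 − 880 + 75040 + 24320 = 85280
Overall = 0.5 × 75500 + 0.25 × (-43600) + 0.25 × 85280 = 37750 − 10900 + 21320 = 48170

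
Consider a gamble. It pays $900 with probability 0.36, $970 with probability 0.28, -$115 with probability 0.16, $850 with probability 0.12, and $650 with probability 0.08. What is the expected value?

EV = 0.36 × 900 + 0.28 × 970 + 0.16 × (-115) + 0.12 × 850 + 0.08 × 650 = 324 + 271.6 − 18.4 + 102 + 52 = 731.2

$731.20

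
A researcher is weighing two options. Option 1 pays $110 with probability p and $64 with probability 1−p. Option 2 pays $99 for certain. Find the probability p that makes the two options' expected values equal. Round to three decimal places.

p = 0.761

p·110 + (1−p)·64 = 99
46p + 64 = 99
p = (99 − 64) / 46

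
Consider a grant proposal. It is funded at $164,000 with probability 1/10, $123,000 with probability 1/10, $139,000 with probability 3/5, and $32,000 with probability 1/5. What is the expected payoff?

EV = 1/10 × 164000 + 1/10 × 123000 + 3/5 × 139000 + 1/5 × 32000 = 16400 + 12300 + 83400 + 6400 = 118500

$118,500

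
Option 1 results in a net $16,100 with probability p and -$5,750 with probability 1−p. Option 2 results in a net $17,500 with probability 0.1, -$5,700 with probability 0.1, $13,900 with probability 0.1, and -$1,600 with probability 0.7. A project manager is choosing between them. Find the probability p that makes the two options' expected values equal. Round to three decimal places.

EV(Option 2) = 0.1 × 17500 + 0.1 × (-5700) + 0.1 × 13900 + 0.7 × (-1600) = 1750 − 570 + 1390 − 1120 = 1450
p·16100 + (1−p)·(-5750) = 1450
21850p − 5750 = 1450
p = (1450 + 5750) / 21850

p = 0.330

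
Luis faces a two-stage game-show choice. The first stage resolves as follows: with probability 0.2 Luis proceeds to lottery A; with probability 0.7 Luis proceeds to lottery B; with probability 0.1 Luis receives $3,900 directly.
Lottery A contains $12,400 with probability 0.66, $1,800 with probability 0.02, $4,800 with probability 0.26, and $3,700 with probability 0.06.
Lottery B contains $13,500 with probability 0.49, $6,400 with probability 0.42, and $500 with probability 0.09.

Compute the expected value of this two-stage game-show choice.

EV(A) = 0.66 × 12400 + 0.02 × 1800 + 0.26 × 4800 + 0.06 × 3700 = 8184 + 36 + 1248 + 222 = 9690
EV(B) = 0.49 × 13500 + 0.42 × 6400 + 0.09 × 500 = 6615 + 2688 + 45 = 9348
Branch C: 3900 (certain)
Overall = 0.2 × 9690 + 0.7 × 9348 + 0.1 × 3900 = 1938 + 6543.6 + 390 = 8871.6

$8,871.60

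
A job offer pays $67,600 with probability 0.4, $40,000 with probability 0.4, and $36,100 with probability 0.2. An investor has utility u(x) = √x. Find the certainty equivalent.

E[u] = 0.4·√67600 + 0.4·√40000 + 0.2·√36100 = 0.4·260 + 0.4·200 + 0.2·190 = 222
CE = (222)² = 49284

$49,284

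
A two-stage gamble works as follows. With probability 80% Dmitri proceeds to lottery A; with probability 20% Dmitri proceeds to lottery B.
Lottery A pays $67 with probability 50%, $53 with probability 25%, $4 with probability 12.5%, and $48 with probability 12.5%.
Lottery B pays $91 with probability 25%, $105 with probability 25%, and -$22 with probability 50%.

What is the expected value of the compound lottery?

EV(A) = 0.5 × 67 + 0.25 × 53 + 0.125 × 4 + 0.125 × 48 = 33.5 + 13.25 + 0.5 + 6 = 53.25
EV(B) = 0.25 × 91 + 0.25 × 105 + 0.5 × (-22) = 22.75 + 26.25 − 11 = 38
Overall = 0.8 × 53.25 + 0.2 × 38 = 42.6 + 7.6 = 50.2

$50.20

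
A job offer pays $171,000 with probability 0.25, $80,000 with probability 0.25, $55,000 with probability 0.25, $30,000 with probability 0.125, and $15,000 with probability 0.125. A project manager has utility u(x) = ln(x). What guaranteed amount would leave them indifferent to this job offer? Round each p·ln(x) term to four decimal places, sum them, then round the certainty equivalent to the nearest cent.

$63,208.88

E[u] = 0.25·ln(171000) + 0.25·ln(80000) + 0.25·ln(55000) + 0.125·ln(30000) + 0.125·ln(15000) = 3.0124 + 2.8224 + 2.7288 + 1.2886 + 1.2020 = 11.0542
CE = e^11.0542 ≈ 63208.88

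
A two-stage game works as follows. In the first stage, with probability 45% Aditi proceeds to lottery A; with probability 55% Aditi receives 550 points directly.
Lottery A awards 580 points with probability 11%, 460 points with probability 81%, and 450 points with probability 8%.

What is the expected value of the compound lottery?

515.08 points

EV(A) = 0.11 × 580 + 0.81 × 460 + 0.08 × 450 = 63.8 + 372.6 + 36 = 472.4
Branch B: 550 (certain)
Overall = 0.45 × 472.4 + 0.55 × 550 = 212.58 + 302.5 = 515.08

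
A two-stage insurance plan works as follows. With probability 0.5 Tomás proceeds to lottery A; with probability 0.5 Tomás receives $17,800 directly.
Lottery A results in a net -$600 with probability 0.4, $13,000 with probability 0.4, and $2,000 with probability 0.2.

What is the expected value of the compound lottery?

EV(A) = 0.4 × (-600) + 0.4 × 13000 + 0.2 × 2000 = -240 + 5200 + 400 = 5360
Branch B: 17800 (certain)
Overall = 0.5 × 5360 + 0.5 × 17800 = 2680 + 8900 = 11580

$11,580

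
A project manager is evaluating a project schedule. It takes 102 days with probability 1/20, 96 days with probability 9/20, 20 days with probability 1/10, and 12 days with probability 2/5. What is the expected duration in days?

55.1 days

EV = 1/20 × 102 + 9/20 × 96 + 1/10 × 20 + 2/5 × 12 = 5.1 + 43.2 + 2 + 4.8 = 55.1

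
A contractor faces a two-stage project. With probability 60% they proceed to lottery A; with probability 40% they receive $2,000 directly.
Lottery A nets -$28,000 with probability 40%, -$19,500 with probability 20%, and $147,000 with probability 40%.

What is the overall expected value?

EV(A) = 0.4 × (-28000) + 0.2 × (-19500) + 0.4 × 147000 = -11200 − 3900 + 58800 = 43700
Branch B: 2000 (certain)
Overall = 0.6 × 43700 + 0.4 × 2000 = 26220 + 800 = 27020

$27,020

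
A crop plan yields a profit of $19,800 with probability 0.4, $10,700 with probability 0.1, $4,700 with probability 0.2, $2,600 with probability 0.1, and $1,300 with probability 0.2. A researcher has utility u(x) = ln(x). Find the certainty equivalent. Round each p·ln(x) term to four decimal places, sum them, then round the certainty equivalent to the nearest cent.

E[u] = 0.4·ln(19800) + 0.1·ln(10700) + 0.2·ln(4700) + 0.1·ln(2600) + 0.2·ln(1300) = 3.9574 + 0.9278 + 1.6911 + 0.7863 + 1.4340 = 8.7966
CE = e^8.7966 ≈ 6611.73

$6,611.73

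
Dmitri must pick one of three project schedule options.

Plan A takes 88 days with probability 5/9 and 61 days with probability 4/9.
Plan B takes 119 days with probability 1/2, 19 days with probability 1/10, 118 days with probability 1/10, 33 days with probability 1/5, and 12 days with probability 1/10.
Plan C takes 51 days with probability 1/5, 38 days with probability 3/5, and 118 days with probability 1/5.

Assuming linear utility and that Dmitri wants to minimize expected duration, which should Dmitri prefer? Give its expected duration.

Plan C (56.6 days)

Plan A = 5/9 × 88 + 4/9 × 61 = 48.8889 + 27.1111 = 76
Plan B = 1/2 × 119 + 1/10 × 19 + 1/10 × 118 + 1/5 × 33 + 1/10 × 12 = 59.5 + 1.9 + 11.8 + 6.6 + 1.2 = 81
Plan C = 1/5 × 51 + 3/5 × 38 + 1/5 × 118 = 10.2 + 22.8 + 23.6 = 56.6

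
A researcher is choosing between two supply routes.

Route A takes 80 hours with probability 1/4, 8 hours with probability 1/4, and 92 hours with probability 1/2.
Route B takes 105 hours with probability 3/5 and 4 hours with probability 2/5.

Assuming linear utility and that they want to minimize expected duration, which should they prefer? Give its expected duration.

Route A = 1/4 × 80 + 1/4 × 8 + 1/2 × 92 = 20 + 2 + 46 = 68
Route B = 3/5 × 105 + 2/5 × 4 = 63 + 1.6 = 64.6

Route B (64.6 hours)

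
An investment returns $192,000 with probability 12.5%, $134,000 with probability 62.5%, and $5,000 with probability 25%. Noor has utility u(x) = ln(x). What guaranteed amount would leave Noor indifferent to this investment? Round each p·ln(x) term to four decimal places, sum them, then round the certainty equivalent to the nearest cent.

E[u] = 0.125·ln(192000) + 0.625·ln(134000) + 0.25·ln(5000) = 1.5207 + 7.3785 + 2.1293 = 11.0285
CE = e^11.0285 ≈ 61605.10

$61,605.10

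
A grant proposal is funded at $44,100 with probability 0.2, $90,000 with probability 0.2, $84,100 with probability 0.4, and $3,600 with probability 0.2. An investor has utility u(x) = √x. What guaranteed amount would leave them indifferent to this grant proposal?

E[u] = 0.2·√44100 + 0.2·√90000 + 0.4·√84100 + 0.2·√3600 = 0.2·210 + 0.2·300 + 0.4·290 + 0.2·60 = 230
CE = (230)² = 52900

$52,900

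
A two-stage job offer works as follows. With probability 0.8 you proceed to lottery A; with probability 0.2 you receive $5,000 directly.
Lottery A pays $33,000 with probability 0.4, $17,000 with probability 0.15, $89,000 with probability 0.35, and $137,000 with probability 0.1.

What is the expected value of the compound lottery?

$49,480

EV(A) = 0.4 × 33000 + 0.15 × 17000 + 0.35 × 89000 + 0.1 × 137000 = 13200 + 2550 + 31150 + 13700 = 60600
Branch B: 5000 (certain)
Overall = 0.8 × 60600 + 0.2 × 5000 = 48480 + 1000 = 49480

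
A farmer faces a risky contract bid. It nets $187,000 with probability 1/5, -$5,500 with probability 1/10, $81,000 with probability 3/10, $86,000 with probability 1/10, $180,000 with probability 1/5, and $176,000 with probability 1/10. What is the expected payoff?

$123,350

EV = 1/5 × 187000 + 1/10 × (-5500) + 3/10 × 81000 + 1/10 × 86000 + 1/5 × 180000 + 1/10 × 176000 = 37400 − 550 + 24300 + 8600 + 36000 + 17600 = 123350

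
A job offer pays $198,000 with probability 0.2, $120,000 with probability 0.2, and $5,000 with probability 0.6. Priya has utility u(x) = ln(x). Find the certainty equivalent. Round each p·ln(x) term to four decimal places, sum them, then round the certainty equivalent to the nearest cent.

$19,702.48

E[u] = 0.2·ln(198000) + 0.2·ln(120000) + 0.6·ln(5000) = 2.4392 + 2.3390 + 5.1103 = 9.8885
CE = e^9.8885 ≈ 19702.48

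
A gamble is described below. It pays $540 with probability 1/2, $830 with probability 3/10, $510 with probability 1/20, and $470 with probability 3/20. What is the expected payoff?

$615

EV = 1/2 × 540 + 3/10 × 830 + 1/20 × 510 + 3/20 × 470 = 270 + 249 + 25.5 + 70.5 = 615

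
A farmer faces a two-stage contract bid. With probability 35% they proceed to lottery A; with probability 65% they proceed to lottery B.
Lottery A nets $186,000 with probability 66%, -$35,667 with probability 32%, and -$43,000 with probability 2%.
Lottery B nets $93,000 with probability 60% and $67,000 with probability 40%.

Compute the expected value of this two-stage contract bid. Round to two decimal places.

$92,360.30

EV(A) = 0.66 × 186000 + 0.32 × (-35667) + 0.02 × (-43000) = 122760 − 11413.44 − 860 = 110486.56
EV(B) = 0.6 × 93000 + 0.4 × 67000 = 55800 + 26800 = 82600
Overall = 0.35 × 110486.56 + 0.65 × 82600 = 38670.296 + 53690 = 92360.296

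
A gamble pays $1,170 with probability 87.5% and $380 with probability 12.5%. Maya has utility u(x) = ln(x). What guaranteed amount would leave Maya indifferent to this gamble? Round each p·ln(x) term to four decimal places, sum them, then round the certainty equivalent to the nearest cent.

$1,016.58

E[u] = 0.875·ln(1170) + 0.125·ln(380) = 6.1817 + 0.7425 = 6.9242
CE = e^6.9242 ≈ 1016.58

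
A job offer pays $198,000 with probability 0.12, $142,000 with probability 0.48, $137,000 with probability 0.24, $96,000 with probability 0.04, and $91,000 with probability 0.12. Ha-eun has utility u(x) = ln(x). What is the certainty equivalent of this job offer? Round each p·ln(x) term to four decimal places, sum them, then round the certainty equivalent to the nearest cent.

E[u] = 0.12·ln(198000) + 0.48·ln(142000) + 0.24·ln(137000) + 0.04·ln(96000) + 0.12·ln(91000) = 1.4635 + 5.6945 + 2.8387 + 0.4589 + 1.3702 = 11.8258
CE = e^11.8258 ≈ 136735.00

$136,735.00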